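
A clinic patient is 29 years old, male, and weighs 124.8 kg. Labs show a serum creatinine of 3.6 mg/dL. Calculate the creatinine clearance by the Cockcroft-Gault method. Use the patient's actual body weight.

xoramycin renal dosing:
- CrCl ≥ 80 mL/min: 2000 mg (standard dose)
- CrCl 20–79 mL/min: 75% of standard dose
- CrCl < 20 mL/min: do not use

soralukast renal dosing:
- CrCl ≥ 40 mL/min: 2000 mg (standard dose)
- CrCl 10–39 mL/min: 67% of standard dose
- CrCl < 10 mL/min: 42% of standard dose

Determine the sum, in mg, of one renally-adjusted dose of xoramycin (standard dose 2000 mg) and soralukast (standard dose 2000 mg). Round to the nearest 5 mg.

3500 mg

CrCl = (140 − 29) × 124.8 / (72 × 3.6) = 13852.8 / 259.20 ≈ 53.4 mL/min
CrCl ≈ 53 mL/min.
xoramycin: 20–79 mL/min → 75% of 2000 mg = 1500 mg.
soralukast: ≥ 40 mL/min → 100% of 2000 mg = 2000 mg.
Total = 1500 + 2000 = 3500 mg.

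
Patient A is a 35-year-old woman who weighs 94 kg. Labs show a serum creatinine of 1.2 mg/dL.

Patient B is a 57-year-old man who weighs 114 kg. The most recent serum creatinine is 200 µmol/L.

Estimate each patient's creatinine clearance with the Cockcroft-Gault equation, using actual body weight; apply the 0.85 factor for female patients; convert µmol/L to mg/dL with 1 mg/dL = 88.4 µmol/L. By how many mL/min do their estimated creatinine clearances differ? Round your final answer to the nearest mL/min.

Patient A: CrCl = (140 − 35) × 94 / (72 × 1.2) × 0.85 = 9870.0 / 86.40 × 0.85 ≈ 97.1 mL/min
Patient B: SCr = 200 / 88.4 = 2.262 mg/dL
Patient B: CrCl = (140 − 57) × 114 / (72 × 2.262) = 9462.0 / 162.86 ≈ 58.1 mL/min
|97.1 − 58.1| = 39.0 mL/min

39 mL/min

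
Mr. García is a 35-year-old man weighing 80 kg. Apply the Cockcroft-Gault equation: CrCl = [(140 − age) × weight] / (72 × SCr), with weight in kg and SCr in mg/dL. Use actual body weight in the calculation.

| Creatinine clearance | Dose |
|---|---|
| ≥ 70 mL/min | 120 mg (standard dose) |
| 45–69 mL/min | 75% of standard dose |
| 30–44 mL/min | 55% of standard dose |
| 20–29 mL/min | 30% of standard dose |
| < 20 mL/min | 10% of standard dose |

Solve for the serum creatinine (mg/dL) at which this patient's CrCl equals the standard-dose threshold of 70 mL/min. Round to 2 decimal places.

Standard dose requires CrCl ≥ 70 mL/min.
Set (140 − 35) × 80 / (72 × SCr) = 70
SCr = (140 − 35) × 80 / (72 × 70) = 1.667 mg/dL

1.67 mg/dL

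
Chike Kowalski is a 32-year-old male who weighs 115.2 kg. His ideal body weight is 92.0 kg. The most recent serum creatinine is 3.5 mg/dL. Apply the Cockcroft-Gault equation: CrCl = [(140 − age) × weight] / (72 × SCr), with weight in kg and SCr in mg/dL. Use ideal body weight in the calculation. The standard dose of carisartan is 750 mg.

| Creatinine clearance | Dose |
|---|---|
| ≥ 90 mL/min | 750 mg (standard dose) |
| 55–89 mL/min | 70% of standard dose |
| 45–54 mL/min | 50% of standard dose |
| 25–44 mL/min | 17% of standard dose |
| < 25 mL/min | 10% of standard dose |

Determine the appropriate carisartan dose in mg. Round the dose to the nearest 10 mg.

CrCl = (140 − 32) × 92 / (72 × 3.5) = 9936.0 / 252.00 ≈ 39.4 mL/min
CrCl ≈ 39 mL/min → bracket 25–44 mL/min.
17% of 750 mg = 127.5 mg → 130 mg

130 mg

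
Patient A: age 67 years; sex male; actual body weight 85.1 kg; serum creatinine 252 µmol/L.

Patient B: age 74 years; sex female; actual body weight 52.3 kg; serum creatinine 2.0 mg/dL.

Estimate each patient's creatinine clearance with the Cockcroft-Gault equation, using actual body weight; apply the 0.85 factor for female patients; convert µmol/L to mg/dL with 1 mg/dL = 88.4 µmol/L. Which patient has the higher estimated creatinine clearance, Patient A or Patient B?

Patient A: SCr = 252 / 88.4 = 2.851 mg/dL
Patient A: CrCl = (140 − 67) × 85.1 / (72 × 2.851) = 6212.3 / 205.27 ≈ 30.3 mL/min
Patient B: CrCl = (140 − 74) × 52.3 / (72 × 2) × 0.85 = 3451.8 / 144.00 × 0.85 ≈ 20.4 mL/min
30.3 vs 20.4 mL/min → Patient A is higher.

Patient A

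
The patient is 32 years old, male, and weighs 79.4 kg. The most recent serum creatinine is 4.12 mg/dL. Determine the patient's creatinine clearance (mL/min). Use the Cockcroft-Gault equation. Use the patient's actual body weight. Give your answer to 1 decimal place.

28.9 mL/min

CrCl = (140 − 32) × 79.4 / (72 × 4.12) = 8575.2 / 296.64 ≈ 28.9 mL/min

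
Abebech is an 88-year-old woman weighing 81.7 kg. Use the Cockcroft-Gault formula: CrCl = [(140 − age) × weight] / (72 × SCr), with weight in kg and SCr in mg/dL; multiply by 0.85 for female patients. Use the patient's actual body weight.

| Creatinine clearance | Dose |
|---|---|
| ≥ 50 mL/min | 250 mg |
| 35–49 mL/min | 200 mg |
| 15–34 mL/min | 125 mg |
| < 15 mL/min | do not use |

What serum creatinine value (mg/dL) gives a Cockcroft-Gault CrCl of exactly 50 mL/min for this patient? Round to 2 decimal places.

1.00 mg/dL

Standard dose requires CrCl ≥ 50 mL/min.
Set (140 − 88) × 81.7 × 0.85 / (72 × SCr) = 50
SCr = (140 − 88) × 81.7 × 0.85 / (72 × 50) = 1.003 mg/dL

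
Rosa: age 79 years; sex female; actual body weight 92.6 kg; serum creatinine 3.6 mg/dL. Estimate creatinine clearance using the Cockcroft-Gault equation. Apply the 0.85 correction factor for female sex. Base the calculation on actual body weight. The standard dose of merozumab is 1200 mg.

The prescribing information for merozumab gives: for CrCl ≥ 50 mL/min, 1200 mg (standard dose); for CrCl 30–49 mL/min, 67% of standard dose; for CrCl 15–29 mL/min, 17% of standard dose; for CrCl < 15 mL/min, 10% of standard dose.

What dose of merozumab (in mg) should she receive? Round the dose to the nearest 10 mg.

200 mg

CrCl = (140 − 79) × 92.6 / (72 × 3.6) × 0.85 = 5648.6 / 259.20 × 0.85 ≈ 18.5 mL/min
CrCl ≈ 19 mL/min → bracket 15–29 mL/min.
17% of 1200 mg = 204 mg → 200 mg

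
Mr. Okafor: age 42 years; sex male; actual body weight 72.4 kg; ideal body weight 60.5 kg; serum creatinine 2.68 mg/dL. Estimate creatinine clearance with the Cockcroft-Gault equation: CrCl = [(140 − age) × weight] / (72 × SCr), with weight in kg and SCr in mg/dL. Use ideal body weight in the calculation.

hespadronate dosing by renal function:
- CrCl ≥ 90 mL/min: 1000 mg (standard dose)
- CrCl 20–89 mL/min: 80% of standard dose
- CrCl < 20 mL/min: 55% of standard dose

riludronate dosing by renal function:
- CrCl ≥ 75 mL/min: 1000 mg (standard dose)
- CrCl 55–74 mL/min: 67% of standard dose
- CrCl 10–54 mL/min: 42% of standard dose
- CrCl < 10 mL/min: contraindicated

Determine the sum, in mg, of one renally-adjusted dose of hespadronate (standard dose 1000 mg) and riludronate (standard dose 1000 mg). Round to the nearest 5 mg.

1220 mg

CrCl = (140 − 42) × 60.5 / (72 × 2.68) = 5929.0 / 192.96 ≈ 30.7 mL/min
CrCl ≈ 31 mL/min.
hespadronate: 20–89 mL/min → 80% of 1000 mg = 800 mg.
riludronate: 10–54 mL/min → 42% of 1000 mg = 420 mg.
Total = 800 + 420 = 1220 mg.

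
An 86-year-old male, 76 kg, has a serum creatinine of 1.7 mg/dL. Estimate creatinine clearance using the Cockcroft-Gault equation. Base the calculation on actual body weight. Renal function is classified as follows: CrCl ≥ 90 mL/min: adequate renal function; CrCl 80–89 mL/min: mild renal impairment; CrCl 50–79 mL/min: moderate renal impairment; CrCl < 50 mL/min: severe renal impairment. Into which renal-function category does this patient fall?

CrCl = (140 − 86) × 76 / (72 × 1.7) = 4104.0 / 122.40 ≈ 33.5 mL/min
34 mL/min falls in the 'severe renal impairment' range.

severe renal impairment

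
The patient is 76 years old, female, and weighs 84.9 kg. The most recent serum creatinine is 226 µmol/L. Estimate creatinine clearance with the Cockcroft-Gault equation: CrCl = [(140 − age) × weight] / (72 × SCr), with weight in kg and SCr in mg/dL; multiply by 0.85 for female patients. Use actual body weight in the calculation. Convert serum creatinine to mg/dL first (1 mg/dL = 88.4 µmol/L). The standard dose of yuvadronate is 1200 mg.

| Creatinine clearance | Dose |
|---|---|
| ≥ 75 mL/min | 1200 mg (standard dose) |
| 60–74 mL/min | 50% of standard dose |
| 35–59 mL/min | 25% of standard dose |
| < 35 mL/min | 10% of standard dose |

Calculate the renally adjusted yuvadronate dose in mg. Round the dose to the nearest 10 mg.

120 mg

SCr = 226 / 88.4 = 2.557 mg/dL
CrCl = (140 − 76) × 84.9 / (72 × 2.557) × 0.85 = 5433.6 / 184.10 × 0.85 ≈ 25.1 mL/min
CrCl ≈ 25 mL/min → bracket < 35 mL/min.
10% of 1200 mg = 120 mg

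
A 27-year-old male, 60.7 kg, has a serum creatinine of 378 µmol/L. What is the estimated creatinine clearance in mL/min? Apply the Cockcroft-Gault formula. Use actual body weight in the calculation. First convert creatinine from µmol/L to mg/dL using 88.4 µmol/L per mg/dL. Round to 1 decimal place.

SCr = 378 / 88.4 = 4.276 mg/dL
CrCl = (140 − 27) × 60.7 / (72 × 4.276) = 6859.1 / 307.87 ≈ 22.3 mL/min

22.3 mL/min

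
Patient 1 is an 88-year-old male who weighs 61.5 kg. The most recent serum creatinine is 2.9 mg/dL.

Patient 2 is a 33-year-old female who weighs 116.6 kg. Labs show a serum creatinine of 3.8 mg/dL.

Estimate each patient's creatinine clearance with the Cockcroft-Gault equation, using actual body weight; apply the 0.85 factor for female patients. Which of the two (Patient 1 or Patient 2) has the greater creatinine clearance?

Patient 2

Patient 1: CrCl = (140 − 88) × 61.5 / (72 × 2.9) = 3198.0 / 208.80 ≈ 15.3 mL/min
Patient 2: CrCl = (140 − 33) × 116.6 / (72 × 3.8) × 0.85 = 12476.2 / 273.60 × 0.85 ≈ 38.8 mL/min
15.3 vs 38.8 mL/min → Patient 2 is higher.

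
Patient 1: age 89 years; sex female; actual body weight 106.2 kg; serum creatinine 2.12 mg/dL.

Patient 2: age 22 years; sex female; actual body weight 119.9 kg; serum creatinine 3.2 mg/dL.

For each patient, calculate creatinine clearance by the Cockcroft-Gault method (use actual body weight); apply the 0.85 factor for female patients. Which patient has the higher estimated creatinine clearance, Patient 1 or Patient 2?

Patient 1: CrCl = (140 − 89) × 106.2 / (72 × 2.12) × 0.85 = 5416.2 / 152.64 × 0.85 ≈ 30.2 mL/min
Patient 2: CrCl = (140 − 22) × 119.9 / (72 × 3.2) × 0.85 = 14148.2 / 230.40 × 0.85 ≈ 52.2 mL/min
30.2 vs 52.2 mL/min → Patient 2 is higher.

Patient 2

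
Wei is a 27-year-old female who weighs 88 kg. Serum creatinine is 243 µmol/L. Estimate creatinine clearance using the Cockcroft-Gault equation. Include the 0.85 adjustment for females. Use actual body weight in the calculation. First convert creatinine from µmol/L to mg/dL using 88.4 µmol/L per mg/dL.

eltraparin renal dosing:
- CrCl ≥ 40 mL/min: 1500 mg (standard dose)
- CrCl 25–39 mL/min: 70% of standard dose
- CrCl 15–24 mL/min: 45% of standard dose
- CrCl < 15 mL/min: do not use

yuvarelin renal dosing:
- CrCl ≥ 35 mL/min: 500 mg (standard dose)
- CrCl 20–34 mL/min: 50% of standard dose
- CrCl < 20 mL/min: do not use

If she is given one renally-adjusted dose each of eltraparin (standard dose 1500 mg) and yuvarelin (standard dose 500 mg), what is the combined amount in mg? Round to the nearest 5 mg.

2000 mg

SCr = 243 / 88.4 = 2.749 mg/dL
CrCl = (140 − 27) × 88 / (72 × 2.749) × 0.85 = 9944.0 / 197.93 × 0.85 ≈ 42.7 mL/min
CrCl ≈ 43 mL/min.
eltraparin: ≥ 40 mL/min → 100% of 1500 mg = 1500 mg.
yuvarelin: ≥ 35 mL/min → 100% of 500 mg = 500 mg.
Total = 1500 + 500 = 2000 mg.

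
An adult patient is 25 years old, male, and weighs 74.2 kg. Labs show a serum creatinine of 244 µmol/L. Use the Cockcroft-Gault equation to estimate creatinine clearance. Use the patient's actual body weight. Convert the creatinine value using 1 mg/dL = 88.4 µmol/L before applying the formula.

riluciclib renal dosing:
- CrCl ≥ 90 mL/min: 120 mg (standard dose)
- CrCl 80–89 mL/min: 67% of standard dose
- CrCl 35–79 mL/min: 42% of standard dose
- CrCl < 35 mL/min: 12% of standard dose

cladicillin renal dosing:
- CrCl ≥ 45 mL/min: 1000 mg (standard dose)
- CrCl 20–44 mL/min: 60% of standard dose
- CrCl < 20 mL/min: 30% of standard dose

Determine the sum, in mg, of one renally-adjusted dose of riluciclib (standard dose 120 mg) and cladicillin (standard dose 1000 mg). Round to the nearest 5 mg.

SCr = 244 / 88.4 = 2.76 mg/dL
CrCl = (140 − 25) × 74.2 / (72 × 2.76) = 8533.0 / 198.72 ≈ 42.9 mL/min
CrCl ≈ 43 mL/min.
riluciclib: 35–79 mL/min → 42% of 120 mg = 50.4 mg.
cladicillin: 20–44 mL/min → 60% of 1000 mg = 600 mg.
Total = 50.4 + 600 = 650.4 mg.

650 mg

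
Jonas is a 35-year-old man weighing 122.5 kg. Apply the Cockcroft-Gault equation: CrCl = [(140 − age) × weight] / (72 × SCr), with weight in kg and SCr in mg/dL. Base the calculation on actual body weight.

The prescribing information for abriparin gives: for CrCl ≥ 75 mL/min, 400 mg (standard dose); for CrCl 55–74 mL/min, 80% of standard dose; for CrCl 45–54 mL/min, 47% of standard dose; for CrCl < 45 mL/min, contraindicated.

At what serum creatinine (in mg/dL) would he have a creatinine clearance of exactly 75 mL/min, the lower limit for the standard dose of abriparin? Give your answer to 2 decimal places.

Standard dose requires CrCl ≥ 75 mL/min.
Set (140 − 35) × 122.5 / (72 × SCr) = 75
SCr = (140 − 35) × 122.5 / (72 × 75) = 2.382 mg/dL

2.38 mg/dL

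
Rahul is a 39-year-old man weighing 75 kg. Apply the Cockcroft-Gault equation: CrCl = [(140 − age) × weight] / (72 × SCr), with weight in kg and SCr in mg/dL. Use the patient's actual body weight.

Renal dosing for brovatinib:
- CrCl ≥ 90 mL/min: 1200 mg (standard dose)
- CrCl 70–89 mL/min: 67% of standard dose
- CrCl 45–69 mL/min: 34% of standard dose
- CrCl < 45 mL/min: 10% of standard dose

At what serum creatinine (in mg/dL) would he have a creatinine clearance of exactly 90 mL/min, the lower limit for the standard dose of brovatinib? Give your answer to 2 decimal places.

Standard dose requires CrCl ≥ 90 mL/min.
Set (140 − 39) × 75 / (72 × SCr) = 90
SCr = (140 − 39) × 75 / (72 × 90) = 1.169 mg/dL

1.17 mg/dL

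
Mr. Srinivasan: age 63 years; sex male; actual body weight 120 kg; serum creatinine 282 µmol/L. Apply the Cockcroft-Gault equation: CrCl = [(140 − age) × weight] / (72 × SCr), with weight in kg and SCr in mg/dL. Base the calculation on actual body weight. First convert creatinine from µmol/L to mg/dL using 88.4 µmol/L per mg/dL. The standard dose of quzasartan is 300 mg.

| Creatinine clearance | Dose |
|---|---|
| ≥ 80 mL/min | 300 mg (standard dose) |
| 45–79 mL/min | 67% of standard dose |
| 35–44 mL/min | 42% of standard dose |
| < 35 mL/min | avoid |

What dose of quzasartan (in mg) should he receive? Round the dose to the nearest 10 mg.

SCr = 282 / 88.4 = 3.19 mg/dL
CrCl = (140 − 63) × 120 / (72 × 3.19) = 9240.0 / 229.68 ≈ 40.2 mL/min
CrCl ≈ 40 mL/min → bracket 35–44 mL/min.
42% of 300 mg = 126 mg → 130 mg

130 mg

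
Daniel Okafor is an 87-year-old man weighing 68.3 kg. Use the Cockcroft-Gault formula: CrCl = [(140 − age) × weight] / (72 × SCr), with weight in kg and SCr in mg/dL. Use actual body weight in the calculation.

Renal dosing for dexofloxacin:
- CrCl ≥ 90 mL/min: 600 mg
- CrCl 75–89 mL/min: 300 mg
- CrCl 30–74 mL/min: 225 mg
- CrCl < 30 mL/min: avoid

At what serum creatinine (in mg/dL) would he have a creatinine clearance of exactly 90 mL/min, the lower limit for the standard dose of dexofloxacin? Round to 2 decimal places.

0.56 mg/dL

Standard dose requires CrCl ≥ 90 mL/min.
Set (140 − 87) × 68.3 / (72 × SCr) = 90
SCr = (140 − 87) × 68.3 / (72 × 90) = 0.559 mg/dL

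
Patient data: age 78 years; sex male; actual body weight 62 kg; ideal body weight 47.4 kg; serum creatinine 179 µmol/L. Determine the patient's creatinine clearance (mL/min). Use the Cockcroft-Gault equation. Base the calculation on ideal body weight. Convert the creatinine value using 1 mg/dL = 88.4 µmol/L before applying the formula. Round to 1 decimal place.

SCr = 179 / 88.4 = 2.025 mg/dL
CrCl = (140 − 78) × 47.4 / (72 × 2.025) = 2938.8 / 145.80 ≈ 20.2 mL/min

20.2 mL/min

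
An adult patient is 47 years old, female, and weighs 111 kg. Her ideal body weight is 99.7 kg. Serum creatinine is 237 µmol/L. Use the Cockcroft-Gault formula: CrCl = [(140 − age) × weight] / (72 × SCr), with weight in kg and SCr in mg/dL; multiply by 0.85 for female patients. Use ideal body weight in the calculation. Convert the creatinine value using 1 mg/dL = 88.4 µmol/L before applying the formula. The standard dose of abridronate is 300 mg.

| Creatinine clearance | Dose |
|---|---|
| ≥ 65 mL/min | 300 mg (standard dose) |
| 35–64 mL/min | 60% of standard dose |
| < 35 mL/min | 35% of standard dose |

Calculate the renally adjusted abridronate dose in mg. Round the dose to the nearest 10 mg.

SCr = 237 / 88.4 = 2.681 mg/dL
CrCl = (140 − 47) × 99.7 / (72 × 2.681) × 0.85 = 9272.1 / 193.03 × 0.85 ≈ 40.8 mL/min
CrCl ≈ 41 mL/min → bracket 35–64 mL/min.
60% of 300 mg = 180 mg

180 mg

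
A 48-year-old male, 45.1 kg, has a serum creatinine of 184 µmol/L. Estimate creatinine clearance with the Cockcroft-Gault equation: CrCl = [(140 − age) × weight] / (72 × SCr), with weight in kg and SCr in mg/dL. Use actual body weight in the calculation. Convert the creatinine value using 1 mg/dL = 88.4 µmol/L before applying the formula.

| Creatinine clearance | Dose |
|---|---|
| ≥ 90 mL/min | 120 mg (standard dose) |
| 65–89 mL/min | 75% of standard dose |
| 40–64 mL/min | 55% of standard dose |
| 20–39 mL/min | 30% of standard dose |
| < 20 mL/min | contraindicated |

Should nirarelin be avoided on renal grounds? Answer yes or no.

SCr = 184 / 88.4 = 2.081 mg/dL
CrCl = (140 − 48) × 45.1 / (72 × 2.081) = 4149.2 / 149.83 ≈ 27.7 mL/min
CrCl ≈ 28 mL/min, which is ≥ 20 mL/min.

no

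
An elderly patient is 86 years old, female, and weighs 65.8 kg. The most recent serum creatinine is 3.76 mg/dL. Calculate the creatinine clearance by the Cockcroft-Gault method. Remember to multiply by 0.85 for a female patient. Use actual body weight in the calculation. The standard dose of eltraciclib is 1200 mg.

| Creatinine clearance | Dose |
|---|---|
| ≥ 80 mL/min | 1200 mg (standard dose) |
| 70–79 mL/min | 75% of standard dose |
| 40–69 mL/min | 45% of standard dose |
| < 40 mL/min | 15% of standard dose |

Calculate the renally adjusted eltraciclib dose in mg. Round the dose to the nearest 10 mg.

CrCl = (140 − 86) × 65.8 / (72 × 3.76) × 0.85 = 3553.2 / 270.72 × 0.85 ≈ 11.2 mL/min
CrCl ≈ 11 mL/min → bracket < 40 mL/min.
15% of 1200 mg = 180 mg

180 mg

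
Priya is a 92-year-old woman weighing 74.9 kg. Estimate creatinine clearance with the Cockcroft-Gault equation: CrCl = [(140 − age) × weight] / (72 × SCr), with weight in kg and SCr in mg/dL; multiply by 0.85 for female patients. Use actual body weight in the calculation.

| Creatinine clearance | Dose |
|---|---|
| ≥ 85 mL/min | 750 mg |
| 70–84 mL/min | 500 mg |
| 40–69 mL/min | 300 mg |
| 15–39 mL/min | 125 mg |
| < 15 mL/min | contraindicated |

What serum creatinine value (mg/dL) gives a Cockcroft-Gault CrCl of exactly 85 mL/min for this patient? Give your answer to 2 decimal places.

0.50 mg/dL

Standard dose requires CrCl ≥ 85 mL/min.
Set (140 − 92) × 74.9 × 0.85 / (72 × SCr) = 85
SCr = (140 − 92) × 74.9 × 0.85 / (72 × 85) = 0.499 mg/dL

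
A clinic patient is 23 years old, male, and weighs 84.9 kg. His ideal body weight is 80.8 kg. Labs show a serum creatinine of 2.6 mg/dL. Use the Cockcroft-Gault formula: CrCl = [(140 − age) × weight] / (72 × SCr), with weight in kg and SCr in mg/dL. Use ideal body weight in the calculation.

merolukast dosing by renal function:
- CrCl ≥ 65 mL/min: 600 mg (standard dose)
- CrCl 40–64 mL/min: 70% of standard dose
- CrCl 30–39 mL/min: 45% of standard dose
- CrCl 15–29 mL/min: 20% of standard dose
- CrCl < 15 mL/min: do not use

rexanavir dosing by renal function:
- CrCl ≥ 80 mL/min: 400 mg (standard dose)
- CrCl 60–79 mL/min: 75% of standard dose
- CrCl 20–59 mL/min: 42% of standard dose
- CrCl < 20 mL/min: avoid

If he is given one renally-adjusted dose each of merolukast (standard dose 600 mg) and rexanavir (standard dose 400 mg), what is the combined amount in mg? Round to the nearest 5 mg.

CrCl = (140 − 23) × 80.8 / (72 × 2.6) = 9453.6 / 187.20 ≈ 50.5 mL/min
CrCl ≈ 50 mL/min.
merolukast: 40–64 mL/min → 70% of 600 mg = 420 mg.
rexanavir: 20–59 mL/min → 42% of 400 mg = 168 mg.
Total = 420 + 168 = 588 mg.

590 mg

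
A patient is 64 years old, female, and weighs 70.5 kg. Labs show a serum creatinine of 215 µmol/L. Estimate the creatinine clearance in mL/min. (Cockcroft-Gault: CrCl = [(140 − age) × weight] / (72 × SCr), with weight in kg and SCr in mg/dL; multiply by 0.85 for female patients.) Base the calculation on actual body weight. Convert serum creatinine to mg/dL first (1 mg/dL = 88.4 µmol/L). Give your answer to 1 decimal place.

SCr = 215 / 88.4 = 2.432 mg/dL
CrCl = (140 − 64) × 70.5 / (72 × 2.432) × 0.85 = 5358.0 / 175.10 × 0.85 ≈ 26.0 mL/min

26.0 mL/min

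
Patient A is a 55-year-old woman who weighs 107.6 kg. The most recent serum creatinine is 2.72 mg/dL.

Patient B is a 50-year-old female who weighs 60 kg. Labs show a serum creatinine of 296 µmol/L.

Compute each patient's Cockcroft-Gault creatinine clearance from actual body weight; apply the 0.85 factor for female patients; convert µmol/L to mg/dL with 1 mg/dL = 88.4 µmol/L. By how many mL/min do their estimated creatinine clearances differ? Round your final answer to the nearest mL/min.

21 mL/min

Patient A: CrCl = (140 − 55) × 107.6 / (72 × 2.72) × 0.85 = 9146.0 / 195.84 × 0.85 ≈ 39.7 mL/min
Patient B: SCr = 296 / 88.4 = 3.348 mg/dL
Patient B: CrCl = (140 − 50) × 60 / (72 × 3.348) × 0.85 = 5400.0 / 241.06 × 0.85 ≈ 19.0 mL/min
|39.7 − 19.0| = 20.7 mL/min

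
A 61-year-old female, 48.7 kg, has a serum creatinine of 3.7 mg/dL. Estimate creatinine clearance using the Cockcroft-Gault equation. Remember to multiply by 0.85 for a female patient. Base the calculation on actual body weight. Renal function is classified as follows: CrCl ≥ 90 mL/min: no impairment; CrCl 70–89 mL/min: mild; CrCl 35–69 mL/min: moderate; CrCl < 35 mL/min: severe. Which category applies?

severe

CrCl = (140 − 61) × 48.7 / (72 × 3.7) × 0.85 = 3847.3 / 266.40 × 0.85 ≈ 12.3 mL/min
12 mL/min falls in the 'severe' range.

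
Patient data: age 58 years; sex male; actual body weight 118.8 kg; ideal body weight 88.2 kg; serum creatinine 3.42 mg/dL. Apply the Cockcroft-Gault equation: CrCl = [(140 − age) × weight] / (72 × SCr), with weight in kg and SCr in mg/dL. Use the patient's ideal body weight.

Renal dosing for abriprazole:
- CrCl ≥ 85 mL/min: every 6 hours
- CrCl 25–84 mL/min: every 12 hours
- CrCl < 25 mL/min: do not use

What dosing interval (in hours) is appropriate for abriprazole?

CrCl = (140 − 58) × 88.2 / (72 × 3.42) = 7232.4 / 246.24 ≈ 29.4 mL/min
CrCl ≈ 29 mL/min → bracket 25–84 mL/min → every 12 hours.

every 12 hours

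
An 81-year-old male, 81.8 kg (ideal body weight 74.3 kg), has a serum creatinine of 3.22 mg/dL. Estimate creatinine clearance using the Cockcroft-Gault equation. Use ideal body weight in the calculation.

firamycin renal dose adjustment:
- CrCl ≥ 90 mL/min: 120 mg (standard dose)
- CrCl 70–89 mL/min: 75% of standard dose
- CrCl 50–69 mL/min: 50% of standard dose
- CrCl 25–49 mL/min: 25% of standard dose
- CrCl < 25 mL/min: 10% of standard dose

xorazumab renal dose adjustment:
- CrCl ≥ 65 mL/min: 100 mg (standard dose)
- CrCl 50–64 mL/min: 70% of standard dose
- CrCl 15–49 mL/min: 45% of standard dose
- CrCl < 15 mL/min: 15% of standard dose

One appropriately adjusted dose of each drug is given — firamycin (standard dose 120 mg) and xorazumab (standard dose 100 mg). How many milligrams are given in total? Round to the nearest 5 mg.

55 mg

CrCl = (140 − 81) × 74.3 / (72 × 3.22) = 4383.7 / 231.84 ≈ 18.9 mL/min
CrCl ≈ 19 mL/min.
firamycin: < 25 mL/min → 10% of 120 mg = 12 mg.
xorazumab: 15–49 mL/min → 45% of 100 mg = 45 mg.
Total = 12 + 45 = 57 mg.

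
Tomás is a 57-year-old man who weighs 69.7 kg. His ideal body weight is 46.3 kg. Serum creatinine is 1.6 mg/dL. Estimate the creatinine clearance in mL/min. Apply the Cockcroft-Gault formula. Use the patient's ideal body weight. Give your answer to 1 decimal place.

CrCl = (140 − 57) × 46.3 / (72 × 1.6) = 3842.9 / 115.20 ≈ 33.4 mL/min

33.4 mL/min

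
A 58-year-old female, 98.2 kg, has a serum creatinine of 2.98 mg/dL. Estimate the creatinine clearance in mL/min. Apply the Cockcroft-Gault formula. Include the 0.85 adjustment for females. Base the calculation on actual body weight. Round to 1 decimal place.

31.9 mL/min

CrCl = (140 − 58) × 98.2 / (72 × 2.98) × 0.85 = 8052.4 / 214.56 × 0.85 ≈ 31.9 mL/min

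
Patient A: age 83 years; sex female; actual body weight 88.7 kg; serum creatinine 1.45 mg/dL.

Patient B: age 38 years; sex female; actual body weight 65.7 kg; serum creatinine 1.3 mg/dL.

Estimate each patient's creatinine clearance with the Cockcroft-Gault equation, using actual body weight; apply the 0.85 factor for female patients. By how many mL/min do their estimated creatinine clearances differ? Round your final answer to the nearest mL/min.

Patient A: CrCl = (140 − 83) × 88.7 / (72 × 1.45) × 0.85 = 5055.9 / 104.40 × 0.85 ≈ 41.2 mL/min
Patient B: CrCl = (140 − 38) × 65.7 / (72 × 1.3) × 0.85 = 6701.4 / 93.60 × 0.85 ≈ 60.9 mL/min
|41.2 − 60.9| = 19.7 mL/min

20 mL/min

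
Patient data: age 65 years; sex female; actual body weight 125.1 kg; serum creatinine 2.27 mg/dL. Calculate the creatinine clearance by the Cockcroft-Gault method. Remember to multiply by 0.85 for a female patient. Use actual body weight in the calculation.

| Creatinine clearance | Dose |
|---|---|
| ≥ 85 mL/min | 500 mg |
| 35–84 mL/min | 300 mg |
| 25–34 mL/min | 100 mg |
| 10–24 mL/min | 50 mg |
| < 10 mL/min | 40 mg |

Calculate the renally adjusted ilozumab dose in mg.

300 mg

CrCl = (140 − 65) × 125.1 / (72 × 2.27) × 0.85 = 9382.5 / 163.44 × 0.85 ≈ 48.8 mL/min
CrCl ≈ 49 mL/min → bracket 35–84 mL/min.
Dose for this bracket: 300 mg.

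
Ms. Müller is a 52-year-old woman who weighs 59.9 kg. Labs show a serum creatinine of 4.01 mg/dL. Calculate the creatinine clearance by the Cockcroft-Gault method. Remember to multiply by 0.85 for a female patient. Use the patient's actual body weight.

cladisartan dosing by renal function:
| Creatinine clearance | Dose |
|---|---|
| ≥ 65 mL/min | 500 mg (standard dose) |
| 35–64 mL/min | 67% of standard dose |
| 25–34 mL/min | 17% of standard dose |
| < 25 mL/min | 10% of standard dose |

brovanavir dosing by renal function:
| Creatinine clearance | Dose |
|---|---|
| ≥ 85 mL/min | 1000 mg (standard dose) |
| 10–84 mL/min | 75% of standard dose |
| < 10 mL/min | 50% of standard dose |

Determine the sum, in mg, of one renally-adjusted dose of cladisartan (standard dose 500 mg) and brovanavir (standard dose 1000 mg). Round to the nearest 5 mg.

800 mg

CrCl = (140 − 52) × 59.9 / (72 × 4.01) × 0.85 = 5271.2 / 288.72 × 0.85 ≈ 15.5 mL/min
CrCl ≈ 16 mL/min.
cladisartan: < 25 mL/min → 10% of 500 mg = 50 mg.
brovanavir: 10–84 mL/min → 75% of 1000 mg = 750 mg.
Total = 50 + 750 = 800 mg.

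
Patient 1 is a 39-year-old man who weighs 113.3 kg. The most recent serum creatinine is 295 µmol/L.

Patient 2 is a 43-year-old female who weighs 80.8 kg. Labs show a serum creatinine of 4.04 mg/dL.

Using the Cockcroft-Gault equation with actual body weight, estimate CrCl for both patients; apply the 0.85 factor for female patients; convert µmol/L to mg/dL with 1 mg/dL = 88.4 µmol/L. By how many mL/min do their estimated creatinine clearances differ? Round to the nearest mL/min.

25 mL/min

Patient 1: SCr = 295 / 88.4 = 3.337 mg/dL
Patient 1: CrCl = (140 − 39) × 113.3 / (72 × 3.337) = 11443.3 / 240.26 ≈ 47.6 mL/min
Patient 2: CrCl = (140 − 43) × 80.8 / (72 × 4.04) × 0.85 = 7837.6 / 290.88 × 0.85 ≈ 22.9 mL/min
|47.6 − 22.9| = 24.7 mL/min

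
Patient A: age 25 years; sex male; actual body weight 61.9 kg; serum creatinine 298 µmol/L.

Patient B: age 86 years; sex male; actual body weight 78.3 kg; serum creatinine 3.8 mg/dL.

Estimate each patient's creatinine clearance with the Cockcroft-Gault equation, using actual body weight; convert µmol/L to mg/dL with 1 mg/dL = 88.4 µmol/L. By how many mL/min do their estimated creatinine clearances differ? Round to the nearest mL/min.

14 mL/min

Patient A: SCr = 298 / 88.4 = 3.371 mg/dL
Patient A: CrCl = (140 − 25) × 61.9 / (72 × 3.371) = 7118.5 / 242.71 ≈ 29.3 mL/min
Patient B: CrCl = (140 − 86) × 78.3 / (72 × 3.8) = 4228.2 / 273.60 ≈ 15.5 mL/min
|29.3 − 15.5| = 13.8 mL/min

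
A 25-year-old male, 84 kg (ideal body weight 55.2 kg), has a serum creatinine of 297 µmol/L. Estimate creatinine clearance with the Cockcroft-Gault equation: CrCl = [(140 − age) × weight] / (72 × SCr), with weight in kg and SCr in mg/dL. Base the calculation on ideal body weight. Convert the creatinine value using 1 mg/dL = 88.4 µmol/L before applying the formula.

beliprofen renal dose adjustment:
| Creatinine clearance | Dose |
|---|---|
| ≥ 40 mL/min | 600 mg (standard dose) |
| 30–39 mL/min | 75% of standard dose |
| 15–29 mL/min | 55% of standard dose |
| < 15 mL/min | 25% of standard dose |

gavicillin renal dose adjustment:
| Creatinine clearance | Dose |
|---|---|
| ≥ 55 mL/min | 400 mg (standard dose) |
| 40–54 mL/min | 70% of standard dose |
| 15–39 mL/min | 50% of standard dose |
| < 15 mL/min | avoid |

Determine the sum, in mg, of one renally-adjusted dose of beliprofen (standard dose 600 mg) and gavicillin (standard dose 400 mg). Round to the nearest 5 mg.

530 mg

SCr = 297 / 88.4 = 3.36 mg/dL
CrCl = (140 − 25) × 55.2 / (72 × 3.36) = 6348.0 / 241.92 ≈ 26.2 mL/min
CrCl ≈ 26 mL/min.
beliprofen: 15–29 mL/min → 55% of 600 mg = 330 mg.
gavicillin: 15–39 mL/min → 50% of 400 mg = 200 mg.
Total = 330 + 200 = 530 mg.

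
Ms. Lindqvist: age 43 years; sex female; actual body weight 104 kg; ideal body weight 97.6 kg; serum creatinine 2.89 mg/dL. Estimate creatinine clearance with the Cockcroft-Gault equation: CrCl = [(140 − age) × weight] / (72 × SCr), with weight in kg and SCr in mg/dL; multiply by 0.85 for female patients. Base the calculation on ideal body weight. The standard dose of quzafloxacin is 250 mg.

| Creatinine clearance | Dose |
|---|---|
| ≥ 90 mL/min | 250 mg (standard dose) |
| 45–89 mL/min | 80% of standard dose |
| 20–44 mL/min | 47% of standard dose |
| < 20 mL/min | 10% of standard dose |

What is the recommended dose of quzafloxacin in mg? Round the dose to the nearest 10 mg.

CrCl = (140 − 43) × 97.6 / (72 × 2.89) × 0.85 = 9467.2 / 208.08 × 0.85 ≈ 38.7 mL/min
CrCl ≈ 39 mL/min → bracket 20–44 mL/min.
47% of 250 mg = 117.5 mg → 120 mg

120 mg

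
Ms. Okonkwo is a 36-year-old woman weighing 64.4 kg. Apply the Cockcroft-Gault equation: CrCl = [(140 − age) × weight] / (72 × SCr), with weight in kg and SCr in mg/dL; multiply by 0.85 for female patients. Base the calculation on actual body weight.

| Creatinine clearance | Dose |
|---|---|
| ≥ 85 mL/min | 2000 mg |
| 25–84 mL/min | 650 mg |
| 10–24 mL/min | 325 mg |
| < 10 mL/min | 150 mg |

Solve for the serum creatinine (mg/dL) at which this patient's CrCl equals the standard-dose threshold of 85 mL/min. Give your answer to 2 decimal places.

0.93 mg/dL

Standard dose requires CrCl ≥ 85 mL/min.
Set (140 − 36) × 64.4 × 0.85 / (72 × SCr) = 85
SCr = (140 − 36) × 64.4 × 0.85 / (72 × 85) = 0.930 mg/dL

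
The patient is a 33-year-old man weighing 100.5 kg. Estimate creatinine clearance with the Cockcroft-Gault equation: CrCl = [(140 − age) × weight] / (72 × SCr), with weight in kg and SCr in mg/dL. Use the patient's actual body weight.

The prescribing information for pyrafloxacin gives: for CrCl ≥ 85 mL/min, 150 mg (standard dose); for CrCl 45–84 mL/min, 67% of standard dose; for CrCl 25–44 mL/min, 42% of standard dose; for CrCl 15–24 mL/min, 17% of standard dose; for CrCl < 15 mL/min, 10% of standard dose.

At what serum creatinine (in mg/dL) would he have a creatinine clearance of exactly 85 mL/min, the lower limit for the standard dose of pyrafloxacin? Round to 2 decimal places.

Standard dose requires CrCl ≥ 85 mL/min.
Set (140 − 33) × 100.5 / (72 × SCr) = 85
SCr = (140 − 33) × 100.5 / (72 × 85) = 1.757 mg/dL

1.76 mg/dL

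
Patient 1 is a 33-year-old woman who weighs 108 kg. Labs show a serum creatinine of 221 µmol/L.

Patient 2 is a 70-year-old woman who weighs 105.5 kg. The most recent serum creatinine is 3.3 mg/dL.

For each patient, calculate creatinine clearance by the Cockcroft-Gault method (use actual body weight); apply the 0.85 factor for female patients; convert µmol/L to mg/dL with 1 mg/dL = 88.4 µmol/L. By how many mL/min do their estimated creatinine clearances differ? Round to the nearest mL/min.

Patient 1: SCr = 221 / 88.4 = 2.5 mg/dL
Patient 1: CrCl = (140 − 33) × 108 / (72 × 2.5) × 0.85 = 11556.0 / 180.00 × 0.85 ≈ 54.6 mL/min
Patient 2: CrCl = (140 − 70) × 105.5 / (72 × 3.3) × 0.85 = 7385.0 / 237.60 × 0.85 ≈ 26.4 mL/min
|54.6 − 26.4| = 28.2 mL/min

28 mL/min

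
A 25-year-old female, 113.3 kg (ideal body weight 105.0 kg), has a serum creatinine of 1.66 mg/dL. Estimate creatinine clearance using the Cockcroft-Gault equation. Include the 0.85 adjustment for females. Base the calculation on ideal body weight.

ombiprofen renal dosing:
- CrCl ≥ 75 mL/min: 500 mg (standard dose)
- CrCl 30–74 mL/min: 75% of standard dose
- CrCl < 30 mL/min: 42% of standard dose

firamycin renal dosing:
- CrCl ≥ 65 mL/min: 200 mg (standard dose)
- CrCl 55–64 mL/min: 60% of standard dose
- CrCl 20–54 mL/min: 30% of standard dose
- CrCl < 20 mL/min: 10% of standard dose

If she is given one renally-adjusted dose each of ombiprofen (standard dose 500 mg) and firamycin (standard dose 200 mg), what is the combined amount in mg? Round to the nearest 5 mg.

CrCl = (140 − 25) × 105 / (72 × 1.66) × 0.85 = 12075.0 / 119.52 × 0.85 ≈ 85.9 mL/min
CrCl ≈ 86 mL/min.
ombiprofen: ≥ 75 mL/min → 100% of 500 mg = 500 mg.
firamycin: ≥ 65 mL/min → 100% of 200 mg = 200 mg.
Total = 500 + 200 = 700 mg.

700 mg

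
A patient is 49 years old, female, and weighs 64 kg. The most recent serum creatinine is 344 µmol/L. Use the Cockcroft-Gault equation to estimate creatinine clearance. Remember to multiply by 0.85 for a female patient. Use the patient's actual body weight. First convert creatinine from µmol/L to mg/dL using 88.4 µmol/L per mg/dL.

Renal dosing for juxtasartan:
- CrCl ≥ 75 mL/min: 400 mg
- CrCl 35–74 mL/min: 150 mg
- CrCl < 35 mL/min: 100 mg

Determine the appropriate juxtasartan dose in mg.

SCr = 344 / 88.4 = 3.891 mg/dL
CrCl = (140 − 49) × 64 / (72 × 3.891) × 0.85 = 5824.0 / 280.15 × 0.85 ≈ 17.7 mL/min
CrCl ≈ 18 mL/min → bracket < 35 mL/min.
Dose for this bracket: 100 mg.

100 mg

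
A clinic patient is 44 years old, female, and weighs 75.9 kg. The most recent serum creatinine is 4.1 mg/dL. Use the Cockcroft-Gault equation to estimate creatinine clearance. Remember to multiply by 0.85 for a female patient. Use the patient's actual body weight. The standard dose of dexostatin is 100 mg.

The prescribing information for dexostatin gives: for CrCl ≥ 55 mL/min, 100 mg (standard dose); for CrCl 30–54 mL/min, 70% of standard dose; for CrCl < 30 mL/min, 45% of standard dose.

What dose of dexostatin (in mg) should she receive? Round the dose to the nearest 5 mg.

CrCl = (140 − 44) × 75.9 / (72 × 4.1) × 0.85 = 7286.4 / 295.20 × 0.85 ≈ 21.0 mL/min
CrCl ≈ 21 mL/min → bracket < 30 mL/min.
45% of 100 mg = 45 mg

45 mg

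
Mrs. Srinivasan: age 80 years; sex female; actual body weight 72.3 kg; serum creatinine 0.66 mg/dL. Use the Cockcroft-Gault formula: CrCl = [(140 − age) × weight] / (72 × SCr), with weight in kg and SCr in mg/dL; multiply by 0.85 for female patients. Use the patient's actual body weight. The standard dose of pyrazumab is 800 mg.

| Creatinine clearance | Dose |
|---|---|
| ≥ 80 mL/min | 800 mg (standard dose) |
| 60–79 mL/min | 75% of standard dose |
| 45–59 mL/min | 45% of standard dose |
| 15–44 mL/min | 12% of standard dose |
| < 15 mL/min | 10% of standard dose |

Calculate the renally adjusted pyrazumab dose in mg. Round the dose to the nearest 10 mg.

CrCl = (140 − 80) × 72.3 / (72 × 0.66) × 0.85 = 4338.0 / 47.52 × 0.85 ≈ 77.6 mL/min
CrCl ≈ 78 mL/min → bracket 60–79 mL/min.
75% of 800 mg = 600 mg

600 mg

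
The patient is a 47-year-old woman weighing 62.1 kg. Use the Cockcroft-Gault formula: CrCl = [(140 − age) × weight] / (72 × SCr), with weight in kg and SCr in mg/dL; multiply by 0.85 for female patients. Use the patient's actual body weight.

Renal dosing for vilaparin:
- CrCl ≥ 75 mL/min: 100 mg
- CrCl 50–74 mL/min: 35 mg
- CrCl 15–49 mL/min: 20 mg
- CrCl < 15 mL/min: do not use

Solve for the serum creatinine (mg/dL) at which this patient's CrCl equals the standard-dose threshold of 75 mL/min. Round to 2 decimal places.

0.91 mg/dL

Standard dose requires CrCl ≥ 75 mL/min.
Set (140 − 47) × 62.1 × 0.85 / (72 × SCr) = 75
SCr = (140 − 47) × 62.1 × 0.85 / (72 × 75) = 0.909 mg/dL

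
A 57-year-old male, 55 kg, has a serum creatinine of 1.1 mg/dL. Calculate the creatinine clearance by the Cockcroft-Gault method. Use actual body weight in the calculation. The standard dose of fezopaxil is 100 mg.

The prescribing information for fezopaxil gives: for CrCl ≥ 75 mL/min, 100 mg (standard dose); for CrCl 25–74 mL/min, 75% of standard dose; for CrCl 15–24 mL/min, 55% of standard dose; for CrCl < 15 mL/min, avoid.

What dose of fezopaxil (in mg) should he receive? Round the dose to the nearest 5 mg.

75 mg

CrCl = (140 − 57) × 55 / (72 × 1.1) = 4565.0 / 79.20 ≈ 57.6 mL/min
CrCl ≈ 58 mL/min → bracket 25–74 mL/min.
75% of 100 mg = 75 mg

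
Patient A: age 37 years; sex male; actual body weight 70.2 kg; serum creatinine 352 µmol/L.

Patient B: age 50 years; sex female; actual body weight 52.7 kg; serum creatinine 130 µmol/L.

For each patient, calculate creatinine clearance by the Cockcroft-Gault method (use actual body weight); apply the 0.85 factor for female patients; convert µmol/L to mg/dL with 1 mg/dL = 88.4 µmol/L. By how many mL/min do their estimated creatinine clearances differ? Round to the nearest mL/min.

13 mL/min

Patient A: SCr = 352 / 88.4 = 3.982 mg/dL
Patient A: CrCl = (140 − 37) × 70.2 / (72 × 3.982) = 7230.6 / 286.70 ≈ 25.2 mL/min
Patient B: SCr = 130 / 88.4 = 1.471 mg/dL
Patient B: CrCl = (140 − 50) × 52.7 / (72 × 1.471) × 0.85 = 4743.0 / 105.91 × 0.85 ≈ 38.1 mL/min
|25.2 − 38.1| = 12.9 mL/min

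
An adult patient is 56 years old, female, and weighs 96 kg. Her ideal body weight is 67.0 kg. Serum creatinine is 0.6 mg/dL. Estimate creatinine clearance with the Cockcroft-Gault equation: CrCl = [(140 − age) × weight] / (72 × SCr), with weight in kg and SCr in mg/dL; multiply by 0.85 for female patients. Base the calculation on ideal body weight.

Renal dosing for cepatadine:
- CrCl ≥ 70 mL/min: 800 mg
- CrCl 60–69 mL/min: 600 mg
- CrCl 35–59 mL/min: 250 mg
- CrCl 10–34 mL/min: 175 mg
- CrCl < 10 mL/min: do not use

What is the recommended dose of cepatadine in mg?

CrCl = (140 − 56) × 67 / (72 × 0.6) × 0.85 = 5628.0 / 43.20 × 0.85 ≈ 110.7 mL/min
CrCl ≈ 111 mL/min → bracket ≥ 70 mL/min.
Dose for this bracket: 800 mg.

800 mg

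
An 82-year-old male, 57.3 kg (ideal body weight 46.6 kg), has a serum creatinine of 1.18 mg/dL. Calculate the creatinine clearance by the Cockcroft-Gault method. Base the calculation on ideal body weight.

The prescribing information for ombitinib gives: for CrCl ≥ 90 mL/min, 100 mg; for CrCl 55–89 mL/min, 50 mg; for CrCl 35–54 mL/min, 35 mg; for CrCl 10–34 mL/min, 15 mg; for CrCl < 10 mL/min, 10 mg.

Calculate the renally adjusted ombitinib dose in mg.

15 mg

CrCl = (140 − 82) × 46.6 / (72 × 1.18) = 2702.8 / 84.96 ≈ 31.8 mL/min
CrCl ≈ 32 mL/min → bracket 10–34 mL/min.
Dose for this bracket: 15 mg.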